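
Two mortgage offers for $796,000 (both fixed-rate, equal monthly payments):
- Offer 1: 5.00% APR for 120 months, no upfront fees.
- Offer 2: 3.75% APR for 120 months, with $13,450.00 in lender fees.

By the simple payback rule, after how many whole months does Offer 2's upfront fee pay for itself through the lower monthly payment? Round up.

29 months

Offer 1: monthly rate = 5%/12 = 0.0041667; payment = 796,000 × 0.0041667 / (1 − (1+0.0041667)^−120) = $8,442.82.
Offer 2: at 3.75% the monthly rate is 0.0031250, so the payment is 796,000 × 0.0031250 / (1 − 1.0031250^−120) = $7,964.87.
Monthly savings = $8,442.82 − $7,964.87 = $477.95.
Break-even = $13,450.00 / $477.95 = 28.14 → 29 months.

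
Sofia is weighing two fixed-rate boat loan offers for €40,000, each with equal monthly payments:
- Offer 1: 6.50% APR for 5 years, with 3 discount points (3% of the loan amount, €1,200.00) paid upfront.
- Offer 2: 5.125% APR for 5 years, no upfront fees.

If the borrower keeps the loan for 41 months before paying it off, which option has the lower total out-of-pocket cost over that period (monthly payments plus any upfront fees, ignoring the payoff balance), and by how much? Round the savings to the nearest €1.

Offer 2 by €2,246

Offer 1: at 6.50% the monthly rate is 0.0054167, so the payment is 40,000 × 0.0054167 / (1 − 1.0054167^−60) = €782.65.
Offer 2: at 5.125% the monthly rate is 0.0042708, so the payment is 40,000 × 0.0042708 / (1 − 1.0042708^−60) = €757.14.
Over 41 months: Offer 1 costs 41 × €782.65 + €1,200.00 = €33,288.65; Offer 2 costs 41 × €757.14 = €31,042.74.
Offer 2 is cheaper by €33,288.65 − €31,042.74 = €2,245.91.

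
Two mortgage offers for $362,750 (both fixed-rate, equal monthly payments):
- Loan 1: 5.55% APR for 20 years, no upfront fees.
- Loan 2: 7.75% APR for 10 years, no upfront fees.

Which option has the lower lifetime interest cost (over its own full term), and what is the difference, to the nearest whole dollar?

Loan 1: at 5.55% the monthly rate is 0.0046250, so the payment is 362,750 × 0.0046250 / (1 − 1.0046250^−240) = $2,505.57.
Total interest on Loan 1 = 240 × $2,505.57 − $362,750 = $238,586.80.
Loan 2: monthly rate = 7.75%/12 = 0.0064583; payment = 362,750 × 0.0064583 / (1 − (1+0.0064583)^−120) = $4,353.39.
Total interest on Loan 2 = 120 × $4,353.39 − $362,750 = $159,656.80.
Loan 2 is lower by $78,930.00.

Loan 2 by $78,930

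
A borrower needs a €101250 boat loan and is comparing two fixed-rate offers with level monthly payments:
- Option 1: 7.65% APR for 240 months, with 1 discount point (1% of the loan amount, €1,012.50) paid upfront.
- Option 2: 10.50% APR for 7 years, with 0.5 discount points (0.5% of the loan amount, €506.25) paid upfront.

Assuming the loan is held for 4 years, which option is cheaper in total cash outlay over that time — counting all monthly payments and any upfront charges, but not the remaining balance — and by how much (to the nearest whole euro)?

Option 1 by €41,838

Option 1: at 7.65% the monthly rate is 0.0063750, so the payment is 101,250 × 0.0063750 / (1 − 1.0063750^−240) = €824.97.
Option 2: at 10.50% the monthly rate is 0.0087500, so the payment is 101,250 × 0.0087500 / (1 − 1.0087500^−84) = €1,707.14.
Over 48 months: Option 1 costs 48 × €824.97 + €1,012.50 = €40,611.06; Option 2 costs 48 × €1,707.14 + €506.25 = €82,448.97.
Option 1 is cheaper by €82,448.97 − €40,611.06 = €41,837.91.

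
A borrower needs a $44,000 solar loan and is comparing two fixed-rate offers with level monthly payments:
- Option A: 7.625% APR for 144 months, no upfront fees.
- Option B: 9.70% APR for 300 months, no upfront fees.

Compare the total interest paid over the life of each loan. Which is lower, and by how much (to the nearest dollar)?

Option A: at 7.625% the monthly rate is 0.0063542, so the payment is 44,000 × 0.0063542 / (1 − 1.0063542^−144) = $467.28.
Total interest on Option A = 144 × $467.28 − $44,000 = $23,288.32.
Option B: monthly rate = 9.7%/12 = 0.0080833; payment = 44,000 × 0.0080833 / (1 − (1+0.0080833)^−300) = $390.56.
Total interest on Option B = 300 × $390.56 − $44,000 = $73,168.00.
Option A is lower by $49,879.68.

Option A by $49,880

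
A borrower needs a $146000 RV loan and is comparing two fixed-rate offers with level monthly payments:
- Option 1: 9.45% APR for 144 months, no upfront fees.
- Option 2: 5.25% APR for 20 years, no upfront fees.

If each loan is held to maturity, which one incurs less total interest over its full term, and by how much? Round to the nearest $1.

Option 1: at 9.45% the monthly rate is 0.0078750, so the payment is 146,000 × 0.0078750 / (1 − 1.0078750^−144) = $1,698.74.
Total interest on Option 1 = 144 × $1,698.74 − $146,000 = $98,618.56.
Option 2: monthly rate = 5.25%/12 = 0.0043750; payment = 146,000 × 0.0043750 / (1 − (1+0.0043750)^−240) = $983.81.
Total interest on Option 2 = 240 × $983.81 − $146,000 = $90,114.40.
Option 2 is lower by $8,504.16.

Option 2 by $8,504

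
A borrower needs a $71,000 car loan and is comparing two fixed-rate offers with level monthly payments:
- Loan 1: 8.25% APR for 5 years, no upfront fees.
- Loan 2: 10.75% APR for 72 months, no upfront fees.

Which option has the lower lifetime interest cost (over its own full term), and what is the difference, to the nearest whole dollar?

Loan 1: at 8.25% the monthly rate is 0.0068750, so the payment is 71,000 × 0.0068750 / (1 − 1.0068750^−60) = $1,448.13.
Total interest on Loan 1 = 60 × $1,448.13 − $71,000 = $15,887.80.
Loan 2: monthly rate = 10.75%/12 = 0.0089583; payment = 71,000 × 0.0089583 / (1 − (1+0.0089583)^−72) = $1,342.35.
Total interest on Loan 2 = 72 × $1,342.35 − $71,000 = $25,649.20.
Loan 1 is lower by $9,761.40.

Loan 1 by $9,761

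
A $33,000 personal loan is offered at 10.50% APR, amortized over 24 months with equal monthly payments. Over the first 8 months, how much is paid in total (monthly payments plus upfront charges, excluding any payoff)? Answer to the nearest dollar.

$12,243

Monthly rate = 10.5%/12 = 0.0087500; payment = 33,000 × 0.0087500 / (1 − (1+0.0087500)^−24) = $1,530.41.
Total outlay = 8 × $1,530.41 = $12,243.28.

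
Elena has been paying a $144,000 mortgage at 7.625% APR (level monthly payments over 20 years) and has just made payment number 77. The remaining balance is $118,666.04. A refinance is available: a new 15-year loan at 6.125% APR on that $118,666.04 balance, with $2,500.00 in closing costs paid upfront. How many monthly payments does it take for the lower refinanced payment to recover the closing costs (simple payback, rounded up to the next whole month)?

16 months

Current payment = 144,000 × 7.625%/12 / (1 − (1+0.0063542)^−240) = $1,171.09.
Refinanced payment = 118,666.04 × 0.0051042 / (1 − (1+0.0051042)^−180) = $1,009.40.
Monthly savings = $1,171.09 − $1,009.40 = $161.69.
Break-even = $2,500.00 / $161.69 = 15.46 → 16 months.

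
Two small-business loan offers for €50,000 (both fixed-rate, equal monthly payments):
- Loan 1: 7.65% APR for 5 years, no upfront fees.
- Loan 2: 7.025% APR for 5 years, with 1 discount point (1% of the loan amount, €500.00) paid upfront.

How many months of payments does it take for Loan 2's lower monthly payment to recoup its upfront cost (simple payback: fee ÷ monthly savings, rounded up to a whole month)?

Loan 1: monthly rate = 7.65%/12 = 0.0063750; payment = 50,000 × 0.0063750 / (1 − (1+0.0063750)^−60) = €1,005.47.
Loan 2: at 7.025% the monthly rate is 0.0058542, so the payment is 50,000 × 0.0058542 / (1 − 1.0058542^−60) = €990.65.
Monthly savings = €1,005.47 − €990.65 = €14.82.
Break-even = €500.00 / €14.82 = 33.74 → 34 months.

34 months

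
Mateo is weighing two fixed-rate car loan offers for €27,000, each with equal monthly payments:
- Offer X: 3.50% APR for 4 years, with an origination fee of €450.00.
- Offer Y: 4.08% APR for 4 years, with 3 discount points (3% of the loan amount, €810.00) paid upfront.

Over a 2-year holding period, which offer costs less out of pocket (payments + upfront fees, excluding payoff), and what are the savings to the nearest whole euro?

Offer X by €528

Offer X: monthly rate = 3.5%/12 = 0.0029167; payment = 27,000 × 0.0029167 / (1 − (1+0.0029167)^−48) = €603.61.
Offer Y: at 4.08% the monthly rate is 0.0034000, so the payment is 27,000 × 0.0034000 / (1 − 1.0034000^−48) = €610.60.
Over 24 months: Offer X costs 24 × €603.61 + €450.00 = €14,936.64; Offer Y costs 24 × €610.60 + €810.00 = €15,464.40.
Offer X is cheaper by €15,464.40 − €14,936.64 = €527.76.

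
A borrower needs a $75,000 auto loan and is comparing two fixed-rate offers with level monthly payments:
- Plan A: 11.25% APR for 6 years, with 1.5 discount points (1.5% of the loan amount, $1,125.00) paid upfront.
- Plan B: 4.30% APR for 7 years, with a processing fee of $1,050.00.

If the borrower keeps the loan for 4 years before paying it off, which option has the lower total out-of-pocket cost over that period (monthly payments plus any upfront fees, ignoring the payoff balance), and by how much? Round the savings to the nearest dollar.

Plan B by $19,353

Plan A: monthly rate = 11.25%/12 = 0.0093750; payment = 75,000 × 0.0093750 / (1 − (1+0.0093750)^−72) = $1,437.18.
Plan B: monthly rate = 4.3%/12 = 0.0035833; payment = 75,000 × 0.0035833 / (1 − (1+0.0035833)^−84) = $1,035.55.
Over 48 months: Plan A costs 48 × $1,437.18 + $1,125.00 = $70,109.64; Plan B costs 48 × $1,035.55 + $1,050.00 = $50,756.40.
Plan B is cheaper by $70,109.64 − $50,756.40 = $19,353.24.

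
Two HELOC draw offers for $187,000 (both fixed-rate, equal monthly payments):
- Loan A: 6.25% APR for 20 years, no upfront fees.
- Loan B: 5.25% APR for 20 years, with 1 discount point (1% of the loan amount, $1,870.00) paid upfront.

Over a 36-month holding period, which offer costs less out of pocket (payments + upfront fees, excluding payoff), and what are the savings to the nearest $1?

Loan B by $1,973

Loan A: monthly rate = 6.25%/12 = 0.0052083; payment = 187,000 × 0.0052083 / (1 − (1+0.0052083)^−240) = $1,366.84.
Loan B: monthly rate = 5.25%/12 = 0.0043750; payment = 187,000 × 0.0043750 / (1 − (1+0.0043750)^−240) = $1,260.09.
Over 36 months: Loan A costs 36 × $1,366.84 = $49,206.24; Loan B costs 36 × $1,260.09 + $1,870.00 = $47,233.24.
Loan B is cheaper by $49,206.24 − $47,233.24 = $1,973.00.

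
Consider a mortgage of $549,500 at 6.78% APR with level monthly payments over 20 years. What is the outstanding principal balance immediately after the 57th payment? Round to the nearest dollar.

$476,887

With monthly rate i = 6.78%/12 = 0.0056500, the balance after k of n payments is P · [(1+i)^n − (1+i)^k] / [(1+i)^n − 1].
(1+0.0056500)^240 = 3.86585807 and (1+0.0056500)^57 = 1.37870358, so the balance is 549,500 × (3.86585807 − 1.37870358) / (3.86585807 − 1) = $476,887.33.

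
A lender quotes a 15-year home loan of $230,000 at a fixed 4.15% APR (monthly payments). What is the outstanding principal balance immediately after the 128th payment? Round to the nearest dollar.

$81,665

With monthly rate i = 4.15%/12 = 0.0034583, the balance after k of n payments is P · [(1+i)^n − (1+i)^k] / [(1+i)^n − 1].
(1+0.0034583)^180 = 1.86158089 and (1+0.0034583)^128 = 1.55566481, so the balance is 230,000 × (1.86158089 − 1.55566481) / (1.86158089 − 1) = $81,664.65.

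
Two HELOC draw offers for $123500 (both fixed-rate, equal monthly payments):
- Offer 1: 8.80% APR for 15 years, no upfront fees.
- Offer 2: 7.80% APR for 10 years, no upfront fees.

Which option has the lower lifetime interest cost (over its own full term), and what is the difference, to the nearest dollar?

Offer 2 by $44,589

Offer 1: monthly rate = 8.8%/12 = 0.0073333; payment = 123,500 × 0.0073333 / (1 − (1+0.0073333)^−180) = $1,237.97.
Total interest on Offer 1 = 180 × $1,237.97 − $123,500 = $99,334.60.
Offer 2: at 7.80% the monthly rate is 0.0065000, so the payment is 123,500 × 0.0065000 / (1 − 1.0065000^−120) = $1,485.38.
Total interest on Offer 2 = 120 × $1,485.38 − $123,500 = $54,745.60.
Offer 2 is lower by $44,589.00.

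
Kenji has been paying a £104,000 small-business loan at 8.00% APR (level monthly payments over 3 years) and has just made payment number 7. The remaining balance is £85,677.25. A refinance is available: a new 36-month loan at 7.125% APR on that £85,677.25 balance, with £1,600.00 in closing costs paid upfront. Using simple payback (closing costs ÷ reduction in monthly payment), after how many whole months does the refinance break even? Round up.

Current payment = 104,000 × 8%/12 / (1 − (1+0.0066667)^−36) = £3,258.98.
Refinanced payment = 85,677.25 × 0.0059375 / (1 − (1+0.0059375)^−36) = £2,650.36.
Monthly savings = £3,258.98 − £2,650.36 = £608.62.
Break-even = £1,600.00 / £608.62 = 2.63 → 3 months.

3 months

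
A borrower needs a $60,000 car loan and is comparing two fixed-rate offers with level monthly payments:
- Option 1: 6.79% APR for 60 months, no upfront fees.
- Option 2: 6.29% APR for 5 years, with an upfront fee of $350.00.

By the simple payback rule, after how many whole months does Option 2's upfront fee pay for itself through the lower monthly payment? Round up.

25 months

Option 1: at 6.79% the monthly rate is 0.0056583, so the payment is 60,000 × 0.0056583 / (1 − 1.0056583^−60) = $1,182.14.
Option 2: monthly rate = 6.29%/12 = 0.0052417; payment = 60,000 × 0.0052417 / (1 − (1+0.0052417)^−60) = $1,168.08.
Monthly savings = $1,182.14 − $1,168.08 = $14.06.
Break-even = $350.00 / $14.06 = 24.89 → 25 months.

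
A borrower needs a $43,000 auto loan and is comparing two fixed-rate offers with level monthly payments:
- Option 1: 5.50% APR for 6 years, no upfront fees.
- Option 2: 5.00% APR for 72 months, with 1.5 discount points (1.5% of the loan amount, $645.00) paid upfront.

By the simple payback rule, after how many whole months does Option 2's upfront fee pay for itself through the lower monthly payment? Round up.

65 months

Option 1: at 5.50% the monthly rate is 0.0045833, so the payment is 43,000 × 0.0045833 / (1 − 1.0045833^−72) = $702.53.
Option 2: at 5.00% the monthly rate is 0.0041667, so the payment is 43,000 × 0.0041667 / (1 − 1.0041667^−72) = $692.51.
Monthly savings = $702.53 − $692.51 = $10.02.
Break-even = $645.00 / $10.02 = 64.37 → 65 months.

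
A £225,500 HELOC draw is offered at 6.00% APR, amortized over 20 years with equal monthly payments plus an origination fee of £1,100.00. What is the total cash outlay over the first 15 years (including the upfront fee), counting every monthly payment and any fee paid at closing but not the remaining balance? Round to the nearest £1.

£291,899

At 6.00% the monthly rate is 0.0050000, so the payment is 225,500 × 0.0050000 / (1 − 1.0050000^−240) = £1,615.55.
Total outlay = 180 × £1,615.55 + £1,100.00 = £291,899.00.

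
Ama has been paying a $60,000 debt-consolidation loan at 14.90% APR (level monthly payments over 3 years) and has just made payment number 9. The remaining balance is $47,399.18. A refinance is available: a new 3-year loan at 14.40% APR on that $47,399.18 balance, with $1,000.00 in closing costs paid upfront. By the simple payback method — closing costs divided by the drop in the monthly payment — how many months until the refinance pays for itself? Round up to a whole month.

Current payment = 60,000 × 14.9%/12 / (1 − (1+0.0124167)^−36) = $2,076.98.
Refinanced payment = 47,399.18 × 0.0120000 / (1 − (1+0.0120000)^−36) = $1,629.22.
Monthly savings = $2,076.98 − $1,629.22 = $447.76.
Break-even = $1,000.00 / $447.76 = 2.23 → 3 months.

3 months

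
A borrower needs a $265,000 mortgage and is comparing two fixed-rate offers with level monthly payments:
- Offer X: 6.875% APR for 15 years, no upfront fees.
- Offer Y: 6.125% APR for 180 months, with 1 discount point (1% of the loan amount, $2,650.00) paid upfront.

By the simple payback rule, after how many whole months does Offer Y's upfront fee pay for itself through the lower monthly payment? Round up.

25 months

Offer X: at 6.875% the monthly rate is 0.0057292, so the payment is 265,000 × 0.0057292 / (1 − 1.0057292^−180) = $2,363.41.
Offer Y: at 6.125% the monthly rate is 0.0051042, so the payment is 265,000 × 0.0051042 / (1 − 1.0051042^−180) = $2,254.16.
Monthly savings = $2,363.41 − $2,254.16 = $109.25.
Break-even = $2,650.00 / $109.25 = 24.26 → 25 months.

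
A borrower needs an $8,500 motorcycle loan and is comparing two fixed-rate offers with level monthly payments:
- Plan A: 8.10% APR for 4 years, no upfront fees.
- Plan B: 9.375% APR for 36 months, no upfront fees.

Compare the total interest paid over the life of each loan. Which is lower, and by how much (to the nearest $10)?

Plan A: at 8.10% the monthly rate is 0.0067500, so the payment is 8,500 × 0.0067500 / (1 − 1.0067500^−48) = $207.91.
Total interest on Plan A = 48 × $207.91 − $8,500 = $1,479.68.
Plan B: at 9.375% the monthly rate is 0.0078125, so the payment is 8,500 × 0.0078125 / (1 − 1.0078125^−36) = $271.78.
Total interest on Plan B = 36 × $271.78 − $8,500 = $1,284.08.
Plan B is lower by $195.60.

Plan B by $200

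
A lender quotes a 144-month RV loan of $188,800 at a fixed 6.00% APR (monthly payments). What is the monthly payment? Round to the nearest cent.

$1,842.41

At 6.00% the monthly rate is 0.0050000, so the payment is 188,800 × 0.0050000 / (1 − 1.0050000^−144) = $1,842.41.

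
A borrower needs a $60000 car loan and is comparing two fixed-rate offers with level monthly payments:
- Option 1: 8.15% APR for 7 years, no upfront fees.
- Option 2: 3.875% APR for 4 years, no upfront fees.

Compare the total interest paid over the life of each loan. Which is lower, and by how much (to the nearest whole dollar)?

Option 1: at 8.15% the monthly rate is 0.0067917, so the payment is 60,000 × 0.0067917 / (1 − 1.0067917^−84) = $939.66.
Total interest on Option 1 = 84 × $939.66 − $60,000 = $18,931.44.
Option 2: at 3.875% the monthly rate is 0.0032292, so the payment is 60,000 × 0.0032292 / (1 − 1.0032292^−48) = $1,351.39.
Total interest on Option 2 = 48 × $1,351.39 − $60,000 = $4,866.72.
Option 2 is lower by $14,064.72.

Option 2 by $14,065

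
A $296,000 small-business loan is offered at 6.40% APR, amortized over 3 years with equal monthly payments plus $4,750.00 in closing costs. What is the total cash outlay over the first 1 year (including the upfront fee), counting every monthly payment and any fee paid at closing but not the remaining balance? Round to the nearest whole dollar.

$113,454

Monthly rate = 6.4%/12 = 0.0053333; payment = 296,000 × 0.0053333 / (1 − (1+0.0053333)^−36) = $9,058.64.
Total outlay = 12 × $9,058.64 + $4,750.00 = $113,453.68.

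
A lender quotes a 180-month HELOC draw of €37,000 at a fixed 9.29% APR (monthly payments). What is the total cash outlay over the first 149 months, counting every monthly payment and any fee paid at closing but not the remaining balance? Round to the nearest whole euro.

€56,872

At 9.29% the monthly rate is 0.0077417, so the payment is 37,000 × 0.0077417 / (1 − 1.0077417^−180) = €381.69.
Total outlay = 149 × €381.69 = €56,871.81.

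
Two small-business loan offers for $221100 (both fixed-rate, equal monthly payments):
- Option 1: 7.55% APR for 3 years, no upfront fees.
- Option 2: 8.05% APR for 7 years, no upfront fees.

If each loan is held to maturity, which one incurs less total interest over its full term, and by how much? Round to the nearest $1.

Option 1: at 7.55% the monthly rate is 0.0062917, so the payment is 221,100 × 0.0062917 / (1 − 1.0062917^−36) = $6,882.66.
Total interest on Option 1 = 36 × $6,882.66 − $221,100 = $26,675.76.
Option 2: monthly rate = 8.05%/12 = 0.0067083; payment = 221,100 × 0.0067083 / (1 − (1+0.0067083)^−84) = $3,451.62.
Total interest on Option 2 = 84 × $3,451.62 − $221,100 = $68,836.08.
Option 1 is lower by $42,160.32.

Option 1 by $42,160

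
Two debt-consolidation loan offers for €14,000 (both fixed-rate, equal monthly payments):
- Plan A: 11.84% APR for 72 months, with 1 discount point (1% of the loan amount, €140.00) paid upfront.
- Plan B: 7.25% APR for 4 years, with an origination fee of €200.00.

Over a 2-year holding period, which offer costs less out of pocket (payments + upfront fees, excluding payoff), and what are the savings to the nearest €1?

Plan A by €1,604

Plan A: at 11.84% the monthly rate is 0.0098667, so the payment is 14,000 × 0.0098667 / (1 − 1.0098667^−72) = €272.54.
Plan B: monthly rate = 7.25%/12 = 0.0060417; payment = 14,000 × 0.0060417 / (1 − (1+0.0060417)^−48) = €336.87.
Over 24 months: Plan A costs 24 × €272.54 + €140.00 = €6,680.96; Plan B costs 24 × €336.87 + €200.00 = €8,284.88.
Plan A is cheaper by €8,284.88 − €6,680.96 = €1,603.92.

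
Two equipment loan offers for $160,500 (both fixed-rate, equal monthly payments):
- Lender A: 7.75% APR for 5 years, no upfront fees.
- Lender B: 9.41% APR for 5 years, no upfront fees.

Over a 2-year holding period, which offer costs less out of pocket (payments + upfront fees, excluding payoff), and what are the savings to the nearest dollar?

Lender A: monthly rate = 7.75%/12 = 0.0064583; payment = 160,500 × 0.0064583 / (1 − (1+0.0064583)^−60) = $3,235.19.
Lender B: at 9.41% the monthly rate is 0.0078417, so the payment is 160,500 × 0.0078417 / (1 − 1.0078417^−60) = $3,363.74.
Over 24 months: Lender A costs 24 × $3,235.19 = $77,644.56; Lender B costs 24 × $3,363.74 = $80,729.76.
Lender A is cheaper by $80,729.76 − $77,644.56 = $3,085.20.

Lender A by $3,085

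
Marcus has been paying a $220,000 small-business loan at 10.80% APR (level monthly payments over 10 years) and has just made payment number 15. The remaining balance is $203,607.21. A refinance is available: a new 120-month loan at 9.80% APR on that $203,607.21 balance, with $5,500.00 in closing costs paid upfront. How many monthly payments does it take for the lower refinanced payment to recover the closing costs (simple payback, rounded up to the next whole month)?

Current payment = 220,000 × 10.8%/12 / (1 − (1+0.0090000)^−120) = $3,005.65.
Refinanced payment = 203,607.21 × 0.0081667 / (1 − (1+0.0081667)^−120) = $2,668.19.
Monthly savings = $3,005.65 − $2,668.19 = $337.46.
Break-even = $5,500.00 / $337.46 = 16.30 → 17 months.

17 months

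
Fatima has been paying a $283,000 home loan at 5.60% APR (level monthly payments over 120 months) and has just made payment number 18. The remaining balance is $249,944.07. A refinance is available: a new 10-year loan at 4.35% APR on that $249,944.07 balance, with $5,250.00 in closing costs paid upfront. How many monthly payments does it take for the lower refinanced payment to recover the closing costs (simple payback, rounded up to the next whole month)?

11 months

Current payment = 283,000 × 5.6%/12 / (1 − (1+0.0046667)^−120) = $3,085.34.
Refinanced payment = 249,944.07 × 0.0036250 / (1 − (1+0.0036250)^−120) = $2,572.35.
Monthly savings = $3,085.34 − $2,572.35 = $512.99.
Break-even = $5,250.00 / $512.99 = 10.23 → 11 months.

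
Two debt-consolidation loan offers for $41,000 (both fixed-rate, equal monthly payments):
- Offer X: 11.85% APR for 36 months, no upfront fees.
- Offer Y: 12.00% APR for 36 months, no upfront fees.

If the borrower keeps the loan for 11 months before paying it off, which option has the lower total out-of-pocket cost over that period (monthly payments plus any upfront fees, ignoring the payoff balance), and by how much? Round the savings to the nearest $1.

Offer X: at 11.85% the monthly rate is 0.0098750, so the payment is 41,000 × 0.0098750 / (1 − 1.0098750^−36) = $1,358.85.
Offer Y: monthly rate = 12%/12 = 0.0100000; payment = 41,000 × 0.0100000 / (1 − (1+0.0100000)^−36) = $1,361.79.
Over 11 months: Offer X costs 11 × $1,358.85 = $14,947.35; Offer Y costs 11 × $1,361.79 = $14,979.69.
Offer X is cheaper by $14,979.69 − $14,947.35 = $32.34.

Offer X by $32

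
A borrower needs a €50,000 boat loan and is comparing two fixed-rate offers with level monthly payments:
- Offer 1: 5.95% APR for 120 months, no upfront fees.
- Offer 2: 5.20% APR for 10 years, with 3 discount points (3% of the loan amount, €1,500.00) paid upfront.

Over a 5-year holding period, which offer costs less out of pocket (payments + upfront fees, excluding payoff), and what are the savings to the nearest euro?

Offer 1: at 5.95% the monthly rate is 0.0049583, so the payment is 50,000 × 0.0049583 / (1 − 1.0049583^−120) = €553.85.
Offer 2: at 5.20% the monthly rate is 0.0043333, so the payment is 50,000 × 0.0043333 / (1 − 1.0043333^−120) = €535.23.
Over 60 months: Offer 1 costs 60 × €553.85 = €33,231.00; Offer 2 costs 60 × €535.23 + €1,500.00 = €33,613.80.
Offer 1 is cheaper by €33,613.80 − €33,231.00 = €382.80.

Offer 1 by €383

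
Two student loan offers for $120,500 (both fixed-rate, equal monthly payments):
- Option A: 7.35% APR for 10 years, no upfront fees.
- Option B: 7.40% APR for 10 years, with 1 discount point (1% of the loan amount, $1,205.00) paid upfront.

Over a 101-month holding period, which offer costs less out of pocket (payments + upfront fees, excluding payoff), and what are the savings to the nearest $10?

Option A by $1,520

Option A: at 7.35% the monthly rate is 0.0061250, so the payment is 120,500 × 0.0061250 / (1 − 1.0061250^−120) = $1,420.94.
Option B: monthly rate = 7.4%/12 = 0.0061667; payment = 120,500 × 0.0061667 / (1 − (1+0.0061667)^−120) = $1,424.08.
Over 101 months: Option A costs 101 × $1,420.94 = $143,514.94; Option B costs 101 × $1,424.08 + $1,205.00 = $145,037.08.
Option A is cheaper by $145,037.08 − $143,514.94 = $1,522.14.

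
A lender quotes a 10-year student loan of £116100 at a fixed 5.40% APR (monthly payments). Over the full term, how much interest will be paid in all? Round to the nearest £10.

Monthly rate = 5.4%/12 = 0.0045000; payment = 116,100 × 0.0045000 / (1 − (1+0.0045000)^−120) = £1,254.25.
Total paid = 120 × £1,254.25 = £150,510.00; interest = £150,510.00 − £116,100 = £34,410.00.

£34,410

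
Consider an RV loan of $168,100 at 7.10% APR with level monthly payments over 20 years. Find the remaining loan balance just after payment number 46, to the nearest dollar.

With monthly rate i = 7.1%/12 = 0.0059167, the balance after k of n payments is P · [(1+i)^n − (1+i)^k] / [(1+i)^n − 1].
(1+0.0059167)^240 = 4.11984550 and (1+0.0059167)^46 = 1.31175334, so the balance is 168,100 × (4.11984550 − 1.31175334) / (4.11984550 − 1) = $151,302.46.

$151,302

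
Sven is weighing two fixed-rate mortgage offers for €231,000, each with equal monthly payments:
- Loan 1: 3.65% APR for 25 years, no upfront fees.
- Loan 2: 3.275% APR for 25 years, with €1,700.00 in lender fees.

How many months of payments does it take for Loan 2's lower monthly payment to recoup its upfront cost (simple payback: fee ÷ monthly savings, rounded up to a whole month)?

37 months

Loan 1: at 3.65% the monthly rate is 0.0030417, so the payment is 231,000 × 0.0030417 / (1 − 1.0030417^−300) = €1,175.11.
Loan 2: at 3.275% the monthly rate is 0.0027292, so the payment is 231,000 × 0.0027292 / (1 − 1.0027292^−300) = €1,128.75.
Monthly savings = €1,175.11 − €1,128.75 = €46.36.
Break-even = €1,700.00 / €46.36 = 36.67 → 37 months.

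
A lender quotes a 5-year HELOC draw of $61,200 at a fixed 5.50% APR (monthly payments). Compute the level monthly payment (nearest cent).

Monthly rate = 5.5%/12 = 0.0045833; payment = 61,200 × 0.0045833 / (1 − (1+0.0045833)^−60) = $1,168.99.

$1,168.99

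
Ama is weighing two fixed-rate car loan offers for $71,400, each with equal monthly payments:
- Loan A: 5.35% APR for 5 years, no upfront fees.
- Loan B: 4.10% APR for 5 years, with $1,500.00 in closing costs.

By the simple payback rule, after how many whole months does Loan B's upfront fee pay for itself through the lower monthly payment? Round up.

37 months

Loan A: at 5.35% the monthly rate is 0.0044583, so the payment is 71,400 × 0.0044583 / (1 − 1.0044583^−60) = $1,358.89.
Loan B: at 4.10% the monthly rate is 0.0034167, so the payment is 71,400 × 0.0034167 / (1 − 1.0034167^−60) = $1,318.16.
Monthly savings = $1,358.89 − $1,318.16 = $40.73.
Break-even = $1,500.00 / $40.73 = 36.83 → 37 months.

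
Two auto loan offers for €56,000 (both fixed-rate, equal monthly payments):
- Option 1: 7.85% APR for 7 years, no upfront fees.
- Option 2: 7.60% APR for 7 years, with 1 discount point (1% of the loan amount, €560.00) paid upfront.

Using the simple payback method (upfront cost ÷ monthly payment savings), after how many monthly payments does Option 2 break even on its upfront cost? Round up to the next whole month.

Option 1: monthly rate = 7.85%/12 = 0.0065417; payment = 56,000 × 0.0065417 / (1 − (1+0.0065417)^−84) = €868.65.
Option 2: at 7.60% the monthly rate is 0.0063333, so the payment is 56,000 × 0.0063333 / (1 − 1.0063333^−84) = €861.71.
Monthly savings = €868.65 − €861.71 = €6.94.
Break-even = €560.00 / €6.94 = 80.69 → 81 months.

81 months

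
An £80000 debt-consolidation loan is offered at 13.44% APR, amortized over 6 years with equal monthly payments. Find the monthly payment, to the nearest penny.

£1,624.57

Monthly rate = 13.44%/12 = 0.0112000; payment = 80,000 × 0.0112000 / (1 − (1+0.0112000)^−72) = £1,624.57.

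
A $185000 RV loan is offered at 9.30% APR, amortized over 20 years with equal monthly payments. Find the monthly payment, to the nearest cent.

At 9.30% the monthly rate is 0.0077500, so the payment is 185,000 × 0.0077500 / (1 − 1.0077500^−240) = $1,700.35.

$1,700.35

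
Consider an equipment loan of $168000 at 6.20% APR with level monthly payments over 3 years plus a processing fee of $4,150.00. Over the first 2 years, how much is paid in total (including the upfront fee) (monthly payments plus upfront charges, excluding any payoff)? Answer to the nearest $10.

Monthly rate = 6.2%/12 = 0.0051667; payment = 168,000 × 0.0051667 / (1 − (1+0.0051667)^−36) = $5,126.12.
Total outlay = 24 × $5,126.12 + $4,150.00 = $127,176.88.

$127,180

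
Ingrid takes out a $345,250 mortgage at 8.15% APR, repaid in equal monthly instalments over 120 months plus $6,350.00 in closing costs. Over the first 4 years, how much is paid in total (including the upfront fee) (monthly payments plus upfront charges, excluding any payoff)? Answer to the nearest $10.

$208,730

Monthly rate = 8.15%/12 = 0.0067917; payment = 345,250 × 0.0067917 / (1 − (1+0.0067917)^−120) = $4,216.25.
Total outlay = 48 × $4,216.25 + $6,350.00 = $208,730.00.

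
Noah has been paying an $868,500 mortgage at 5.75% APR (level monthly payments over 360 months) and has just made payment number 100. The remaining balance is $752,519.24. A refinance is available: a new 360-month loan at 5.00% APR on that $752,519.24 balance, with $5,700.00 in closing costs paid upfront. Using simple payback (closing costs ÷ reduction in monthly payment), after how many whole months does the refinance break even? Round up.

6 months

Current payment = 868,500 × 5.75%/12 / (1 − (1+0.0047917)^−360) = $5,068.33.
Refinanced payment = 752,519.24 × 0.0041667 / (1 − (1+0.0041667)^−360) = $4,039.69.
Monthly savings = $5,068.33 − $4,039.69 = $1,028.64.
Break-even = $5,700.00 / $1,028.64 = 5.54 → 6 months.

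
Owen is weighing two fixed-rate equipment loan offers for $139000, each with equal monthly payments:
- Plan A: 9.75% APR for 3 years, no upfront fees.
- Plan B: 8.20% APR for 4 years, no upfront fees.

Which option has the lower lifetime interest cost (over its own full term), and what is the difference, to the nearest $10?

Plan A: at 9.75% the monthly rate is 0.0081250, so the payment is 139,000 × 0.0081250 / (1 − 1.0081250^−36) = $4,468.84.
Total interest on Plan A = 36 × $4,468.84 − $139,000 = $21,878.24.
Plan B: monthly rate = 8.2%/12 = 0.0068333; payment = 139,000 × 0.0068333 / (1 − (1+0.0068333)^−48) = $3,406.46.
Total interest on Plan B = 48 × $3,406.46 − $139,000 = $24,510.08.
Plan A is lower by $2,631.84.

Plan A by $2,630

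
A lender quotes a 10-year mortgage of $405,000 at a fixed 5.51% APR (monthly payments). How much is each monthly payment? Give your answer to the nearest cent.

At 5.51% the monthly rate is 0.0045917, so the payment is 405,000 × 0.0045917 / (1 − 1.0045917^−120) = $4,397.32.

$4,397.32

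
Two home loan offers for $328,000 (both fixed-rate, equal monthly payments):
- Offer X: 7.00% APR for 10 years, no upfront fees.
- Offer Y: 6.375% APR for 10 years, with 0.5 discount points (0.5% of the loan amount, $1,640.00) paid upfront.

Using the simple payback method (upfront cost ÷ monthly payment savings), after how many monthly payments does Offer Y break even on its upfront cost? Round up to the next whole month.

Offer X: at 7.00% the monthly rate is 0.0058333, so the payment is 328,000 × 0.0058333 / (1 − 1.0058333^−120) = $3,808.36.
Offer Y: monthly rate = 6.375%/12 = 0.0053125; payment = 328,000 × 0.0053125 / (1 − (1+0.0053125)^−120) = $3,703.55.
Monthly savings = $3,808.36 − $3,703.55 = $104.81.
Break-even = $1,640.00 / $104.81 = 15.65 → 16 months.

16 months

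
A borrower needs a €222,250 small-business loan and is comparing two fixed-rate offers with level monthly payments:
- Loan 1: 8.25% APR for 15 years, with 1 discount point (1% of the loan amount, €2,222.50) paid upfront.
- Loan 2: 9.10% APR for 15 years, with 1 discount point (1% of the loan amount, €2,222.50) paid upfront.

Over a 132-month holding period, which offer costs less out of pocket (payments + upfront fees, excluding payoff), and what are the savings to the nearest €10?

Loan 1 by €14,690

Loan 1: monthly rate = 8.25%/12 = 0.0068750; payment = 222,250 × 0.0068750 / (1 − (1+0.0068750)^−180) = €2,156.14.
Loan 2: at 9.10% the monthly rate is 0.0075833, so the payment is 222,250 × 0.0075833 / (1 − 1.0075833^−180) = €2,267.45.
Over 132 months: Loan 1 costs 132 × €2,156.14 + €2,222.50 = €286,832.98; Loan 2 costs 132 × €2,267.45 + €2,222.50 = €301,525.90.
Loan 1 is cheaper by €301,525.90 − €286,832.98 = €14,692.92.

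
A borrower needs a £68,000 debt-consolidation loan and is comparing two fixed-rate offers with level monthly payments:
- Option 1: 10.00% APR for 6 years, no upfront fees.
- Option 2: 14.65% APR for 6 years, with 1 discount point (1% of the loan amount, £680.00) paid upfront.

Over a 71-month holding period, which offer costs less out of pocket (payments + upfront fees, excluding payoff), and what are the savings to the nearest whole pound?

Option 1: monthly rate = 10%/12 = 0.0083333; payment = 68,000 × 0.0083333 / (1 − (1+0.0083333)^−72) = £1,259.76.
Option 2: at 14.65% the monthly rate is 0.0122083, so the payment is 68,000 × 0.0122083 / (1 − 1.0122083^−72) = £1,424.97.
Over 71 months: Option 1 costs 71 × £1,259.76 = £89,442.96; Option 2 costs 71 × £1,424.97 + £680.00 = £101,852.87.
Option 1 is cheaper by £101,852.87 − £89,442.96 = £12,409.91.

Option 1 by £12,410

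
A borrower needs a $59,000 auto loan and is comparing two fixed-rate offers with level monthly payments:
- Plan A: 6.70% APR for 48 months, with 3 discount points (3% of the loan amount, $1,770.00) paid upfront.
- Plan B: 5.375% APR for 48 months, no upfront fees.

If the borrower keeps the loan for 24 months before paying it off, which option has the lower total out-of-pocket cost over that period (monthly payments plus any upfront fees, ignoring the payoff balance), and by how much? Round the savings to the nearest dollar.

Plan B by $2,631

Plan A: monthly rate = 6.7%/12 = 0.0055833; payment = 59,000 × 0.0055833 / (1 − (1+0.0055833)^−48) = $1,404.63.
Plan B: at 5.375% the monthly rate is 0.0044792, so the payment is 59,000 × 0.0044792 / (1 − 1.0044792^−48) = $1,368.77.
Over 24 months: Plan A costs 24 × $1,404.63 + $1,770.00 = $35,481.12; Plan B costs 24 × $1,368.77 = $32,850.48.
Plan B is cheaper by $35,481.12 − $32,850.48 = $2,630.64.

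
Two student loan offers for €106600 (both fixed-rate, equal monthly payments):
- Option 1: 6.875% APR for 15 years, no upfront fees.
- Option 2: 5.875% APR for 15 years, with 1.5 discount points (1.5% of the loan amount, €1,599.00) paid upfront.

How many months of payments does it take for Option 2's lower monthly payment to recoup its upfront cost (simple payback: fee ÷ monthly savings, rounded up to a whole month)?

28 months

Option 1: monthly rate = 6.875%/12 = 0.0057292; payment = 106,600 × 0.0057292 / (1 − (1+0.0057292)^−180) = €950.72.
Option 2: monthly rate = 5.875%/12 = 0.0048958; payment = 106,600 × 0.0048958 / (1 − (1+0.0048958)^−180) = €892.37.
Monthly savings = €950.72 − €892.37 = €58.35.
Break-even = €1,599.00 / €58.35 = 27.40 → 28 months.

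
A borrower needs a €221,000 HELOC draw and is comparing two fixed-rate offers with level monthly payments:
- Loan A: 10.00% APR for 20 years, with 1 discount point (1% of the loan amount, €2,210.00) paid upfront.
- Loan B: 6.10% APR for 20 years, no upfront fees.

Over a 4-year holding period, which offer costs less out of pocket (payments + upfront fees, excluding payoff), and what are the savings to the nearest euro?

Loan B by €27,967

Loan A: at 10.00% the monthly rate is 0.0083333, so the payment is 221,000 × 0.0083333 / (1 − 1.0083333^−240) = €2,132.70.
Loan B: at 6.10% the monthly rate is 0.0050833, so the payment is 221,000 × 0.0050833 / (1 − 1.0050833^−240) = €1,596.09.
Over 48 months: Loan A costs 48 × €2,132.70 + €2,210.00 = €104,579.60; Loan B costs 48 × €1,596.09 = €76,612.32.
Loan B is cheaper by €104,579.60 − €76,612.32 = €27,967.28.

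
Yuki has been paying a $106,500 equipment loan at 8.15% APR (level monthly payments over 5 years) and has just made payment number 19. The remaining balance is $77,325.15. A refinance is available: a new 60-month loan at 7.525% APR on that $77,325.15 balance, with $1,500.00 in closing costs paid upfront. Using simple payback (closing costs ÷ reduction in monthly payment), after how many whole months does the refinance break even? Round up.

Current payment = 106,500 × 8.15%/12 / (1 − (1+0.0067917)^−60) = $2,167.09.
Refinanced payment = 77,325.15 × 0.0062708 / (1 − (1+0.0062708)^−60) = $1,550.36.
Monthly savings = $2,167.09 − $1,550.36 = $616.73.
Break-even = $1,500.00 / $616.73 = 2.43 → 3 months.

3 months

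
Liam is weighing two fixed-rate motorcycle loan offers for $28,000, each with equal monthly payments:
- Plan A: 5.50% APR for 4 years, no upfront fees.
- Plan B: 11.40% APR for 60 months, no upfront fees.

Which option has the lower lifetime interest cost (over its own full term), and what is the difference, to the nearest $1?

Plan A: monthly rate = 5.5%/12 = 0.0045833; payment = 28,000 × 0.0045833 / (1 − (1+0.0045833)^−48) = $651.18.
Total interest on Plan A = 48 × $651.18 − $28,000 = $3,256.64.
Plan B: at 11.40% the monthly rate is 0.0095000, so the payment is 28,000 × 0.0095000 / (1 − 1.0095000^−60) = $614.39.
Total interest on Plan B = 60 × $614.39 − $28,000 = $8,863.40.
Plan A is lower by $5,606.76.

Plan A by $5,607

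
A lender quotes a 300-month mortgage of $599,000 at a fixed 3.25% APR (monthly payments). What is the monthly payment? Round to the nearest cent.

Monthly rate = 3.25%/12 = 0.0027083; payment = 599,000 × 0.0027083 / (1 − (1+0.0027083)^−300) = $2,919.02.

$2,919.02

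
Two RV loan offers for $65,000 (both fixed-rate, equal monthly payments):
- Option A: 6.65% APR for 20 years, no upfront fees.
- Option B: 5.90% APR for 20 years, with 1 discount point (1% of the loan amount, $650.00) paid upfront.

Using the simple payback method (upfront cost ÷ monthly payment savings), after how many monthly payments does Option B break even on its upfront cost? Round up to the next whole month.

Option A: monthly rate = 6.65%/12 = 0.0055417; payment = 65,000 × 0.0055417 / (1 − (1+0.0055417)^−240) = $490.38.
Option B: at 5.90% the monthly rate is 0.0049167, so the payment is 65,000 × 0.0049167 / (1 − 1.0049167^−240) = $461.94.
Monthly savings = $490.38 − $461.94 = $28.44.
Break-even = $650.00 / $28.44 = 22.86 → 23 months.

23 months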